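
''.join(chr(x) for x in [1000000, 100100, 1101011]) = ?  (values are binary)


Codes (binary): 1000000 100100 1101011
Per-code ASCII lookup:
  1000000 = 64  (special character) → '@'
  100100 = 36  (special character) → '$'
  1101011 = 107  (range 97-122: lowercase, 107 - 97 = 10) → 'k'
= '@$k'


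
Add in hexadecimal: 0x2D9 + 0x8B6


Align and add column by column (LSB to MSB, each column mod 16 with carry):
  02D9
+ 08B6
  ----
  col 0: 9(9) + 6(6) + 0 (carry in) = 15 → F(15), carry out 0
  col 1: D(13) + B(11) + 0 (carry in) = 24 → 8(8), carry out 1
  col 2: 2(2) + 8(8) + 1 (carry in) = 11 → B(11), carry out 0
  col 3: 0(0) + 0(0) + 0 (carry in) = 0 → 0(0), carry out 0
Reading digits MSB→LSB: 0B8F
Strip leading zeros: B8F
= 0xB8F


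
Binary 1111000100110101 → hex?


Group into 4-bit nibbles: 1111000100110101
  1111 = F
  0001 = 1
  0011 = 3
  0101 = 5
= 0xF135


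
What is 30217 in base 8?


Divide by 8 repeatedly:
30217 ÷ 8 = 3777 remainder 1
3777 ÷ 8 = 472 remainder 1
472 ÷ 8 = 59 remainder 0
59 ÷ 8 = 7 remainder 3
7 ÷ 8 = 0 remainder 7
Reading remainders bottom-up:
= 0o73011


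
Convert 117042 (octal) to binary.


Each octal digit → 3 binary bits:
  1 = 001
  1 = 001
  7 = 111
  0 = 000
  4 = 100
  2 = 010
Concatenate: 001 001 111 000 100 010
= 001001111000100010


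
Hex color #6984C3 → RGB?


Hex: #6984C3
R = 69₁₆ = 105
G = 84₁₆ = 132
B = C3₁₆ = 195
= RGB(105, 132, 195)


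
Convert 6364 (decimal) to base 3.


Divide by 3 repeatedly:
6364 ÷ 3 = 2121 remainder 1
2121 ÷ 3 = 707 remainder 0
707 ÷ 3 = 235 remainder 2
235 ÷ 3 = 78 remainder 1
78 ÷ 3 = 26 remainder 0
26 ÷ 3 = 8 remainder 2
8 ÷ 3 = 2 remainder 2
2 ÷ 3 = 0 remainder 2
Reading remainders bottom-up:
= 22201201


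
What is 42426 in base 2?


Divide by 2 repeatedly:
42426 ÷ 2 = 21213 remainder 0
21213 ÷ 2 = 10606 remainder 1
10606 ÷ 2 = 5303 remainder 0
5303 ÷ 2 = 2651 remainder 1
2651 ÷ 2 = 1325 remainder 1
1325 ÷ 2 = 662 remainder 1
662 ÷ 2 = 331 remainder 0
331 ÷ 2 = 165 remainder 1
165 ÷ 2 = 82 remainder 1
82 ÷ 2 = 41 remainder 0
41 ÷ 2 = 20 remainder 1
20 ÷ 2 = 10 remainder 0
10 ÷ 2 = 5 remainder 0
5 ÷ 2 = 2 remainder 1
2 ÷ 2 = 1 remainder 0
1 ÷ 2 = 0 remainder 1
Reading remainders bottom-up:
= 1010010110111010


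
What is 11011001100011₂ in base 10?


Positional values:
Bit 0: 1 × 2^0 = 1
Bit 1: 1 × 2^1 = 2
Bit 5: 1 × 2^5 = 32
Bit 6: 1 × 2^6 = 64
Bit 9: 1 × 2^9 = 512
Bit 10: 1 × 2^10 = 1024
Bit 12: 1 × 2^12 = 4096
Bit 13: 1 × 2^13 = 8192
Sum = 1 + 2 + 32 + 64 + 512 + 1024 + 4096 + 8192
= 13923


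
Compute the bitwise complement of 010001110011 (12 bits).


Original: 010001110011
Invert all bits:
  bit 0: 0 → 1
  bit 1: 1 → 0
  bit 2: 0 → 1
  bit 3: 0 → 1
  bit 4: 0 → 1
  bit 5: 1 → 0
  bit 6: 1 → 0
  bit 7: 1 → 0
  bit 8: 0 → 1
  bit 9: 0 → 1
  bit 10: 1 → 0
  bit 11: 1 → 0
= 101110001100


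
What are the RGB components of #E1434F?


Hex: #E1434F
R = E1₁₆ = 225
G = 43₁₆ = 67
B = 4F₁₆ = 79
= RGB(225, 67, 79)


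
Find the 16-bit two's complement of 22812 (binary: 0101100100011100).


Original: 0101100100011100
Step 1 - Invert all bits: 1010011011100011
Step 2 - Add 1: 1010011011100011 + 1
= 1010011011100100 (represents -22812)


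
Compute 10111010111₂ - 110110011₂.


Align and subtract column by column (LSB to MSB, borrowing when needed):
  10111010111
- 00110110011
  -----------
  col 0: (1 - 0 borrow-in) - 1 → 1 - 1 = 0, borrow out 0
  col 1: (1 - 0 borrow-in) - 1 → 1 - 1 = 0, borrow out 0
  col 2: (1 - 0 borrow-in) - 0 → 1 - 0 = 1, borrow out 0
  col 3: (0 - 0 borrow-in) - 0 → 0 - 0 = 0, borrow out 0
  col 4: (1 - 0 borrow-in) - 1 → 1 - 1 = 0, borrow out 0
  col 5: (0 - 0 borrow-in) - 1 → borrow from next column: (0+2) - 1 = 1, borrow out 1
  col 6: (1 - 1 borrow-in) - 0 → 0 - 0 = 0, borrow out 0
  col 7: (1 - 0 borrow-in) - 1 → 1 - 1 = 0, borrow out 0
  col 8: (1 - 0 borrow-in) - 1 → 1 - 1 = 0, borrow out 0
  col 9: (0 - 0 borrow-in) - 0 → 0 - 0 = 0, borrow out 0
  col 10: (1 - 0 borrow-in) - 0 → 1 - 0 = 1, borrow out 0
Reading bits MSB→LSB: 10000100100
Strip leading zeros: 10000100100
= 10000100100


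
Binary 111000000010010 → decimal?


Positional values:
Bit 1: 1 × 2^1 = 2
Bit 4: 1 × 2^4 = 16
Bit 12: 1 × 2^12 = 4096
Bit 13: 1 × 2^13 = 8192
Bit 14: 1 × 2^14 = 16384
Sum = 2 + 16 + 4096 + 8192 + 16384
= 28690


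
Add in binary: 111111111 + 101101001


Align and add column by column (LSB to MSB, carry propagating):
  0111111111
+ 0101101001
  ----------
  col 0: 1 + 1 + 0 (carry in) = 2 → bit 0, carry out 1
  col 1: 1 + 0 + 1 (carry in) = 2 → bit 0, carry out 1
  col 2: 1 + 0 + 1 (carry in) = 2 → bit 0, carry out 1
  col 3: 1 + 1 + 1 (carry in) = 3 → bit 1, carry out 1
  col 4: 1 + 0 + 1 (carry in) = 2 → bit 0, carry out 1
  col 5: 1 + 1 + 1 (carry in) = 3 → bit 1, carry out 1
  col 6: 1 + 1 + 1 (carry in) = 3 → bit 1, carry out 1
  col 7: 1 + 0 + 1 (carry in) = 2 → bit 0, carry out 1
  col 8: 1 + 1 + 1 (carry in) = 3 → bit 1, carry out 1
  col 9: 0 + 0 + 1 (carry in) = 1 → bit 1, carry out 0
Reading bits MSB→LSB: 1101101000
Strip leading zeros: 1101101000
= 1101101000


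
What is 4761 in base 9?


Divide by 9 repeatedly:
4761 ÷ 9 = 529 remainder 0
529 ÷ 9 = 58 remainder 7
58 ÷ 9 = 6 remainder 4
6 ÷ 9 = 0 remainder 6
Reading remainders bottom-up:
= 6470


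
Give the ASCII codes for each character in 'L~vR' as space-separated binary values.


String: 'L~vR'  (4 characters)
Per-character ASCII lookup:
  'L': uppercase starts at 65: 'L' = 65 + 11 = 76 → 1001100
  '~': special character: '~' = 126 → 1111110
  'v': lowercase starts at 97: 'v' = 97 + 21 = 118 → 1110110
  'R': uppercase starts at 65: 'R' = 65 + 17 = 82 → 1010010
= 1001100 1111110 1110110 1010010


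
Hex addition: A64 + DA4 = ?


Align and add column by column (LSB to MSB, each column mod 16 with carry):
  0A64
+ 0DA4
  ----
  col 0: 4(4) + 4(4) + 0 (carry in) = 8 → 8(8), carry out 0
  col 1: 6(6) + A(10) + 0 (carry in) = 16 → 0(0), carry out 1
  col 2: A(10) + D(13) + 1 (carry in) = 24 → 8(8), carry out 1
  col 3: 0(0) + 0(0) + 1 (carry in) = 1 → 1(1), carry out 0
Reading digits MSB→LSB: 1808
Strip leading zeros: 1808
= 0x1808


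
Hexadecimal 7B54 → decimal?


Positional values:
Position 0: 4 × 16^0 = 4 × 1 = 4
Position 1: 5 × 16^1 = 5 × 16 = 80
Position 2: B × 16^2 = 11 × 256 = 2816
Position 3: 7 × 16^3 = 7 × 4096 = 28672
Sum = 4 + 80 + 2816 + 28672
= 31572


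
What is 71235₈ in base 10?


Positional values:
Position 0: 5 × 8^0 = 5
Position 1: 3 × 8^1 = 24
Position 2: 2 × 8^2 = 128
Position 3: 1 × 8^3 = 512
Position 4: 7 × 8^4 = 28672
Sum = 5 + 24 + 128 + 512 + 28672
= 29341


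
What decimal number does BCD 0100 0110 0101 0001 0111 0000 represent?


Each 4-bit group → digit:
  0100 → 4
  0110 → 6
  0101 → 5
  0001 → 1
  0111 → 7
  0000 → 0
= 465170


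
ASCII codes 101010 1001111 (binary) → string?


Codes (binary): 101010 1001111
Per-code ASCII lookup:
  101010 = 42  (special character) → '*'
  1001111 = 79  (range 65-90: uppercase, 79 - 65 = 14) → 'O'
= '*O'


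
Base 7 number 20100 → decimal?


Positional values (base 7):
  0 × 7^0 = 0 × 1 = 0
  0 × 7^1 = 0 × 7 = 0
  1 × 7^2 = 1 × 49 = 49
  0 × 7^3 = 0 × 343 = 0
  2 × 7^4 = 2 × 2401 = 4802
Sum = 0 + 0 + 49 + 0 + 4802
= 4851


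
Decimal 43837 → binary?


Divide by 2 repeatedly:
43837 ÷ 2 = 21918 remainder 1
21918 ÷ 2 = 10959 remainder 0
10959 ÷ 2 = 5479 remainder 1
5479 ÷ 2 = 2739 remainder 1
2739 ÷ 2 = 1369 remainder 1
1369 ÷ 2 = 684 remainder 1
684 ÷ 2 = 342 remainder 0
342 ÷ 2 = 171 remainder 0
171 ÷ 2 = 85 remainder 1
85 ÷ 2 = 42 remainder 1
42 ÷ 2 = 21 remainder 0
21 ÷ 2 = 10 remainder 1
10 ÷ 2 = 5 remainder 0
5 ÷ 2 = 2 remainder 1
2 ÷ 2 = 1 remainder 0
1 ÷ 2 = 0 remainder 1
Reading remainders bottom-up:
= 1010101100111101


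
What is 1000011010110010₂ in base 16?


Group into 4-bit nibbles: 1000011010110010
  1000 = 8
  0110 = 6
  1011 = B
  0010 = 2
= 0x86B2


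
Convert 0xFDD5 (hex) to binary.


Each hex digit → 4 binary bits:
  F = 1111
  D = 1101
  D = 1101
  5 = 0101
Concatenate: 1111 1101 1101 0101
= 1111110111010101


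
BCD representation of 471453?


Each digit → 4-bit binary:
  4 → 0100
  7 → 0111
  1 → 0001
  4 → 0100
  5 → 0101
  3 → 0011
= 0100 0111 0001 0100 0101 0011


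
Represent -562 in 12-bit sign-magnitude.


Sign bit: 1 (negative)
Magnitude: 562 = 01000110010
= 101000110010


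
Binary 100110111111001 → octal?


Group into 3-bit groups: 100110111111001
  100 = 4
  110 = 6
  111 = 7
  111 = 7
  001 = 1
= 0o46771


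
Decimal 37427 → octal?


Divide by 8 repeatedly:
37427 ÷ 8 = 4678 remainder 3
4678 ÷ 8 = 584 remainder 6
584 ÷ 8 = 73 remainder 0
73 ÷ 8 = 9 remainder 1
9 ÷ 8 = 1 remainder 1
1 ÷ 8 = 0 remainder 1
Reading remainders bottom-up:
= 0o111063


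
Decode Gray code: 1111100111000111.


Gray code: 1111100111000111
MSB stays the same: 1
Each subsequent bit = prev_binary XOR current_gray:
  B[1] = 1 XOR 1 = 0
  B[2] = 0 XOR 1 = 1
  B[3] = 1 XOR 1 = 0
  B[4] = 0 XOR 1 = 1
  B[5] = 1 XOR 0 = 1
  B[6] = 1 XOR 0 = 1
  B[7] = 1 XOR 1 = 0
  B[8] = 0 XOR 1 = 1
  B[9] = 1 XOR 1 = 0
  B[10] = 0 XOR 0 = 0
  B[11] = 0 XOR 0 = 0
  B[12] = 0 XOR 0 = 0
  B[13] = 0 XOR 1 = 1
  B[14] = 1 XOR 1 = 0
  B[15] = 0 XOR 1 = 1
= 1010111010000101 (44677 decimal)


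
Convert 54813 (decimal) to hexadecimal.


Divide by 16 repeatedly:
54813 ÷ 16 = 3425 remainder 13 (D)
3425 ÷ 16 = 214 remainder 1 (1)
214 ÷ 16 = 13 remainder 6 (6)
13 ÷ 16 = 0 remainder 13 (D)
Reading remainders bottom-up:
= 0xD61D


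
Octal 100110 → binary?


Each octal digit → 3 binary bits:
  1 = 001
  0 = 000
  0 = 000
  1 = 001
  1 = 001
  0 = 000
Concatenate: 001 000 000 001 001 000
= 001000000001001000


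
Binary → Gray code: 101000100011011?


Binary: 101000100011011
Gray code: G = B XOR (B >> 1)
B >> 1 = 010100010001101
101000100011011 XOR 010100010001101:
  1 XOR 0 = 1
  0 XOR 1 = 1
  1 XOR 0 = 1
  0 XOR 1 = 1
  0 XOR 0 = 0
  0 XOR 0 = 0
  1 XOR 0 = 1
  0 XOR 1 = 1
  0 XOR 0 = 0
  0 XOR 0 = 0
  1 XOR 0 = 1
  1 XOR 1 = 0
  0 XOR 1 = 1
  1 XOR 0 = 1
  1 XOR 1 = 0
= 111100110010110


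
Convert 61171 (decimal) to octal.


Divide by 8 repeatedly:
61171 ÷ 8 = 7646 remainder 3
7646 ÷ 8 = 955 remainder 6
955 ÷ 8 = 119 remainder 3
119 ÷ 8 = 14 remainder 7
14 ÷ 8 = 1 remainder 6
1 ÷ 8 = 0 remainder 1
Reading remainders bottom-up:
= 0o167363


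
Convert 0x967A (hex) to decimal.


Positional values:
Position 0: A × 16^0 = 10 × 1 = 10
Position 1: 7 × 16^1 = 7 × 16 = 112
Position 2: 6 × 16^2 = 6 × 256 = 1536
Position 3: 9 × 16^3 = 9 × 4096 = 36864
Sum = 10 + 112 + 1536 + 36864
= 38522


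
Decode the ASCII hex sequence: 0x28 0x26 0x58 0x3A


Codes (hex): 0x28 0x26 0x58 0x3A
Per-code ASCII lookup:
  0x28 = 40  (special character) → '('
  0x26 = 38  (special character) → '&'
  0x58 = 88  (range 65-90: uppercase, 88 - 65 = 23) → 'X'
  0x3A = 58  (special character) → ':'
= '(&X:'


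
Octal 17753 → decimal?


Positional values:
Position 0: 3 × 8^0 = 3
Position 1: 5 × 8^1 = 40
Position 2: 7 × 8^2 = 448
Position 3: 7 × 8^3 = 3584
Position 4: 1 × 8^4 = 4096
Sum = 3 + 40 + 448 + 3584 + 4096
= 8171


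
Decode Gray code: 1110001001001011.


Gray code: 1110001001001011
MSB stays the same: 1
Each subsequent bit = prev_binary XOR current_gray:
  B[1] = 1 XOR 1 = 0
  B[2] = 0 XOR 1 = 1
  B[3] = 1 XOR 0 = 1
  B[4] = 1 XOR 0 = 1
  B[5] = 1 XOR 0 = 1
  B[6] = 1 XOR 1 = 0
  B[7] = 0 XOR 0 = 0
  B[8] = 0 XOR 0 = 0
  B[9] = 0 XOR 1 = 1
  B[10] = 1 XOR 0 = 1
  B[11] = 1 XOR 0 = 1
  B[12] = 1 XOR 1 = 0
  B[13] = 0 XOR 0 = 0
  B[14] = 0 XOR 1 = 1
  B[15] = 1 XOR 1 = 0
= 1011110001110010 (48242 decimal)


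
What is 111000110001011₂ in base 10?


Positional values:
Bit 0: 1 × 2^0 = 1
Bit 1: 1 × 2^1 = 2
Bit 3: 1 × 2^3 = 8
Bit 7: 1 × 2^7 = 128
Bit 8: 1 × 2^8 = 256
Bit 12: 1 × 2^12 = 4096
Bit 13: 1 × 2^13 = 8192
Bit 14: 1 × 2^14 = 16384
Sum = 1 + 2 + 8 + 128 + 256 + 4096 + 8192 + 16384
= 29067


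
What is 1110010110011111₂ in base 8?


Group into 3-bit groups: 001110010110011111
  001 = 1
  110 = 6
  010 = 2
  110 = 6
  011 = 3
  111 = 7
= 0o162637


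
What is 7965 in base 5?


Divide by 5 repeatedly:
7965 ÷ 5 = 1593 remainder 0
1593 ÷ 5 = 318 remainder 3
318 ÷ 5 = 63 remainder 3
63 ÷ 5 = 12 remainder 3
12 ÷ 5 = 2 remainder 2
2 ÷ 5 = 0 remainder 2
Reading remainders bottom-up:
= 223330


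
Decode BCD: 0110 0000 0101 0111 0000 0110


Each 4-bit group → digit:
  0110 → 6
  0000 → 0
  0101 → 5
  0111 → 7
  0000 → 0
  0110 → 6
= 605706


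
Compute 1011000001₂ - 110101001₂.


Align and subtract column by column (LSB to MSB, borrowing when needed):
  1011000001
- 0110101001
  ----------
  col 0: (1 - 0 borrow-in) - 1 → 1 - 1 = 0, borrow out 0
  col 1: (0 - 0 borrow-in) - 0 → 0 - 0 = 0, borrow out 0
  col 2: (0 - 0 borrow-in) - 0 → 0 - 0 = 0, borrow out 0
  col 3: (0 - 0 borrow-in) - 1 → borrow from next column: (0+2) - 1 = 1, borrow out 1
  col 4: (0 - 1 borrow-in) - 0 → borrow from next column: (-1+2) - 0 = 1, borrow out 1
  col 5: (0 - 1 borrow-in) - 1 → borrow from next column: (-1+2) - 1 = 0, borrow out 1
  col 6: (1 - 1 borrow-in) - 0 → 0 - 0 = 0, borrow out 0
  col 7: (1 - 0 borrow-in) - 1 → 1 - 1 = 0, borrow out 0
  col 8: (0 - 0 borrow-in) - 1 → borrow from next column: (0+2) - 1 = 1, borrow out 1
  col 9: (1 - 1 borrow-in) - 0 → 0 - 0 = 0, borrow out 0
Reading bits MSB→LSB: 0100011000
Strip leading zeros: 100011000
= 100011000


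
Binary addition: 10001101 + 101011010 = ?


Align and add column by column (LSB to MSB, carry propagating):
  0010001101
+ 0101011010
  ----------
  col 0: 1 + 0 + 0 (carry in) = 1 → bit 1, carry out 0
  col 1: 0 + 1 + 0 (carry in) = 1 → bit 1, carry out 0
  col 2: 1 + 0 + 0 (carry in) = 1 → bit 1, carry out 0
  col 3: 1 + 1 + 0 (carry in) = 2 → bit 0, carry out 1
  col 4: 0 + 1 + 1 (carry in) = 2 → bit 0, carry out 1
  col 5: 0 + 0 + 1 (carry in) = 1 → bit 1, carry out 0
  col 6: 0 + 1 + 0 (carry in) = 1 → bit 1, carry out 0
  col 7: 1 + 0 + 0 (carry in) = 1 → bit 1, carry out 0
  col 8: 0 + 1 + 0 (carry in) = 1 → bit 1, carry out 0
  col 9: 0 + 0 + 0 (carry in) = 0 → bit 0, carry out 0
Reading bits MSB→LSB: 0111100111
Strip leading zeros: 111100111
= 111100111


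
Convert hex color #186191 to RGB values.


Hex: #186191
R = 18₁₆ = 24
G = 61₁₆ = 97
B = 91₁₆ = 145
= RGB(24, 97, 145)


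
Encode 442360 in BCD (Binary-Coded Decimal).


Each digit → 4-bit binary:
  4 → 0100
  4 → 0100
  2 → 0010
  3 → 0011
  6 → 0110
  0 → 0000
= 0100 0100 0010 0011 0110 0000


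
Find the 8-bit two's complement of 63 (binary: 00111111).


Original: 00111111
Step 1 - Invert all bits: 11000000
Step 2 - Add 1: 11000000 + 1
= 11000001 (represents -63)


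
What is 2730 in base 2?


Divide by 2 repeatedly:
2730 ÷ 2 = 1365 remainder 0
1365 ÷ 2 = 682 remainder 1
682 ÷ 2 = 341 remainder 0
341 ÷ 2 = 170 remainder 1
170 ÷ 2 = 85 remainder 0
85 ÷ 2 = 42 remainder 1
42 ÷ 2 = 21 remainder 0
21 ÷ 2 = 10 remainder 1
10 ÷ 2 = 5 remainder 0
5 ÷ 2 = 2 remainder 1
2 ÷ 2 = 1 remainder 0
1 ÷ 2 = 0 remainder 1
Reading remainders bottom-up:
= 101010101010


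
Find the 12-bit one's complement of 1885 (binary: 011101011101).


Original: 011101011101
Invert all bits:
  bit 0: 0 → 1
  bit 1: 1 → 0
  bit 2: 1 → 0
  bit 3: 1 → 0
  bit 4: 0 → 1
  bit 5: 1 → 0
  bit 6: 0 → 1
  bit 7: 1 → 0
  bit 8: 1 → 0
  bit 9: 1 → 0
  bit 10: 0 → 1
  bit 11: 1 → 0
= 100010100010


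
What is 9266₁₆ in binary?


Each hex digit → 4 binary bits:
  9 = 1001
  2 = 0010
  6 = 0110
  6 = 0110
Concatenate: 1001 0010 0110 0110
= 1001001001100110


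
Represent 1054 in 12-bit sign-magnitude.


Sign bit: 0 (positive)
Magnitude: 1054 = 10000011110
= 010000011110


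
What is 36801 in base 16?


Divide by 16 repeatedly:
36801 ÷ 16 = 2300 remainder 1 (1)
2300 ÷ 16 = 143 remainder 12 (C)
143 ÷ 16 = 8 remainder 15 (F)
8 ÷ 16 = 0 remainder 8 (8)
Reading remainders bottom-up:
= 0x8FC1


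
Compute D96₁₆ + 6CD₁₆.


Align and add column by column (LSB to MSB, each column mod 16 with carry):
  0D96
+ 06CD
  ----
  col 0: 6(6) + D(13) + 0 (carry in) = 19 → 3(3), carry out 1
  col 1: 9(9) + C(12) + 1 (carry in) = 22 → 6(6), carry out 1
  col 2: D(13) + 6(6) + 1 (carry in) = 20 → 4(4), carry out 1
  col 3: 0(0) + 0(0) + 1 (carry in) = 1 → 1(1), carry out 0
Reading digits MSB→LSB: 1463
Strip leading zeros: 1463
= 0x1463


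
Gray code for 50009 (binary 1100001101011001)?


Binary: 1100001101011001
Gray code: G = B XOR (B >> 1)
B >> 1 = 0110000110101100
1100001101011001 XOR 0110000110101100:
  1 XOR 0 = 1
  1 XOR 1 = 0
  0 XOR 1 = 1
  0 XOR 0 = 0
  0 XOR 0 = 0
  0 XOR 0 = 0
  1 XOR 0 = 1
  1 XOR 1 = 0
  0 XOR 1 = 1
  1 XOR 0 = 1
  0 XOR 1 = 1
  1 XOR 0 = 1
  1 XOR 1 = 0
  0 XOR 1 = 1
  0 XOR 0 = 0
  1 XOR 0 = 1
= 1010001011110101


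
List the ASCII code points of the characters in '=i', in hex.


String: '=i'  (2 characters)
Per-character ASCII lookup:
  '=': special character: '=' = 61 → 0x3D
  'i': lowercase starts at 97: 'i' = 97 + 8 = 105 → 0x69
= 0x3D 0x69


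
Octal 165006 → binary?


Each octal digit → 3 binary bits:
  1 = 001
  6 = 110
  5 = 101
  0 = 000
  0 = 000
  6 = 110
Concatenate: 001 110 101 000 000 110
= 001110101000000110


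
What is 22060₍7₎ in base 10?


Positional values (base 7):
  0 × 7^0 = 0 × 1 = 0
  6 × 7^1 = 6 × 7 = 42
  0 × 7^2 = 0 × 49 = 0
  2 × 7^3 = 2 × 343 = 686
  2 × 7^4 = 2 × 2401 = 4802
Sum = 0 + 42 + 0 + 686 + 4802
= 5530


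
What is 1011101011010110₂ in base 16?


Group into 4-bit nibbles: 1011101011010110
  1011 = B
  1010 = A
  1101 = D
  0110 = 6
= 0xBAD6


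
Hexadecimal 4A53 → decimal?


Positional values:
Position 0: 3 × 16^0 = 3 × 1 = 3
Position 1: 5 × 16^1 = 5 × 16 = 80
Position 2: A × 16^2 = 10 × 256 = 2560
Position 3: 4 × 16^3 = 4 × 4096 = 16384
Sum = 3 + 80 + 2560 + 16384
= 19027


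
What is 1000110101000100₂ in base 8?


Group into 3-bit groups: 001000110101000100
  001 = 1
  000 = 0
  110 = 6
  101 = 5
  000 = 0
  100 = 4
= 0o106504


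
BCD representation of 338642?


Each digit → 4-bit binary:
  3 → 0011
  3 → 0011
  8 → 1000
  6 → 0110
  4 → 0100
  2 → 0010
= 0011 0011 1000 0110 0100 0010


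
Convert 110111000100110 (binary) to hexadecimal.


Group into 4-bit nibbles: 0110111000100110
  0110 = 6
  1110 = E
  0010 = 2
  0110 = 6
= 0x6E26


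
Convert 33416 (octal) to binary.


Each octal digit → 3 binary bits:
  3 = 011
  3 = 011
  4 = 100
  1 = 001
  6 = 110
Concatenate: 011 011 100 001 110
= 011011100001110


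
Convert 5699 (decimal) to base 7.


Divide by 7 repeatedly:
5699 ÷ 7 = 814 remainder 1
814 ÷ 7 = 116 remainder 2
116 ÷ 7 = 16 remainder 4
16 ÷ 7 = 2 remainder 2
2 ÷ 7 = 0 remainder 2
Reading remainders bottom-up:
= 22421


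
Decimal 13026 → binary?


Divide by 2 repeatedly:
13026 ÷ 2 = 6513 remainder 0
6513 ÷ 2 = 3256 remainder 1
3256 ÷ 2 = 1628 remainder 0
1628 ÷ 2 = 814 remainder 0
814 ÷ 2 = 407 remainder 0
407 ÷ 2 = 203 remainder 1
203 ÷ 2 = 101 remainder 1
101 ÷ 2 = 50 remainder 1
50 ÷ 2 = 25 remainder 0
25 ÷ 2 = 12 remainder 1
12 ÷ 2 = 6 remainder 0
6 ÷ 2 = 3 remainder 0
3 ÷ 2 = 1 remainder 1
1 ÷ 2 = 0 remainder 1
Reading remainders bottom-up:
= 11001011100010


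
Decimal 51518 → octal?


Divide by 8 repeatedly:
51518 ÷ 8 = 6439 remainder 6
6439 ÷ 8 = 804 remainder 7
804 ÷ 8 = 100 remainder 4
100 ÷ 8 = 12 remainder 4
12 ÷ 8 = 1 remainder 4
1 ÷ 8 = 0 remainder 1
Reading remainders bottom-up:
= 0o144476


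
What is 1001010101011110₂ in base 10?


Positional values:
Bit 1: 1 × 2^1 = 2
Bit 2: 1 × 2^2 = 4
Bit 3: 1 × 2^3 = 8
Bit 4: 1 × 2^4 = 16
Bit 6: 1 × 2^6 = 64
Bit 8: 1 × 2^8 = 256
Bit 10: 1 × 2^10 = 1024
Bit 12: 1 × 2^12 = 4096
Bit 15: 1 × 2^15 = 32768
Sum = 2 + 4 + 8 + 16 + 64 + 256 + 1024 + 4096 + 32768
= 38238


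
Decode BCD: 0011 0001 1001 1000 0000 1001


Each 4-bit group → digit:
  0011 → 3
  0001 → 1
  1001 → 9
  1000 → 8
  0000 → 0
  1001 → 9
= 319809


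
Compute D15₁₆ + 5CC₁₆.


Align and add column by column (LSB to MSB, each column mod 16 with carry):
  0D15
+ 05CC
  ----
  col 0: 5(5) + C(12) + 0 (carry in) = 17 → 1(1), carry out 1
  col 1: 1(1) + C(12) + 1 (carry in) = 14 → E(14), carry out 0
  col 2: D(13) + 5(5) + 0 (carry in) = 18 → 2(2), carry out 1
  col 3: 0(0) + 0(0) + 1 (carry in) = 1 → 1(1), carry out 0
Reading digits MSB→LSB: 12E1
Strip leading zeros: 12E1
= 0x12E1


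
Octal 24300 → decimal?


Positional values:
Position 0: 0 × 8^0 = 0
Position 1: 0 × 8^1 = 0
Position 2: 3 × 8^2 = 192
Position 3: 4 × 8^3 = 2048
Position 4: 2 × 8^4 = 8192
Sum = 0 + 0 + 192 + 2048 + 8192
= 10432


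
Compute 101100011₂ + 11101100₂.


Align and add column by column (LSB to MSB, carry propagating):
  0101100011
+ 0011101100
  ----------
  col 0: 1 + 0 + 0 (carry in) = 1 → bit 1, carry out 0
  col 1: 1 + 0 + 0 (carry in) = 1 → bit 1, carry out 0
  col 2: 0 + 1 + 0 (carry in) = 1 → bit 1, carry out 0
  col 3: 0 + 1 + 0 (carry in) = 1 → bit 1, carry out 0
  col 4: 0 + 0 + 0 (carry in) = 0 → bit 0, carry out 0
  col 5: 1 + 1 + 0 (carry in) = 2 → bit 0, carry out 1
  col 6: 1 + 1 + 1 (carry in) = 3 → bit 1, carry out 1
  col 7: 0 + 1 + 1 (carry in) = 2 → bit 0, carry out 1
  col 8: 1 + 0 + 1 (carry in) = 2 → bit 0, carry out 1
  col 9: 0 + 0 + 1 (carry in) = 1 → bit 1, carry out 0
Reading bits MSB→LSB: 1001001111
Strip leading zeros: 1001001111
= 1001001111


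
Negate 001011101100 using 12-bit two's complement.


Original: 001011101100
Step 1 - Invert all bits: 110100010011
Step 2 - Add 1: 110100010011 + 1
= 110100010100 (represents -748)


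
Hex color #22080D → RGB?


Hex: #22080D
R = 22₁₆ = 34
G = 08₁₆ = 8
B = 0D₁₆ = 13
= RGB(34, 8, 13)


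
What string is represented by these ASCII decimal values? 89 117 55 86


Codes (decimal): 89 117 55 86
Per-code ASCII lookup:
  89  (range 65-90: uppercase, 89 - 65 = 24) → 'Y'
  117  (range 97-122: lowercase, 117 - 97 = 20) → 'u'
  55  (range 48-57: digits, 55 - 48 = 7) → '7'
  86  (range 65-90: uppercase, 86 - 65 = 21) → 'V'
= 'Yu7V'


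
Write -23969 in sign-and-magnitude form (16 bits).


Sign bit: 1 (negative)
Magnitude: 23969 = 101110110100001
= 1101110110100001


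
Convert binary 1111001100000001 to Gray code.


Binary: 1111001100000001
Gray code: G = B XOR (B >> 1)
B >> 1 = 0111100110000000
1111001100000001 XOR 0111100110000000:
  1 XOR 0 = 1
  1 XOR 1 = 0
  1 XOR 1 = 0
  1 XOR 1 = 0
  0 XOR 1 = 1
  0 XOR 0 = 0
  1 XOR 0 = 1
  1 XOR 1 = 0
  0 XOR 1 = 1
  0 XOR 0 = 0
  0 XOR 0 = 0
  0 XOR 0 = 0
  0 XOR 0 = 0
  0 XOR 0 = 0
  0 XOR 0 = 0
  1 XOR 0 = 1
= 1000101010000001


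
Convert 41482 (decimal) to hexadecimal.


Divide by 16 repeatedly:
41482 ÷ 16 = 2592 remainder 10 (A)
2592 ÷ 16 = 162 remainder 0 (0)
162 ÷ 16 = 10 remainder 2 (2)
10 ÷ 16 = 0 remainder 10 (A)
Reading remainders bottom-up:
= 0xA20A


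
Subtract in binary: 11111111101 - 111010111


Align and subtract column by column (LSB to MSB, borrowing when needed):
  11111111101
- 00111010111
  -----------
  col 0: (1 - 0 borrow-in) - 1 → 1 - 1 = 0, borrow out 0
  col 1: (0 - 0 borrow-in) - 1 → borrow from next column: (0+2) - 1 = 1, borrow out 1
  col 2: (1 - 1 borrow-in) - 1 → borrow from next column: (0+2) - 1 = 1, borrow out 1
  col 3: (1 - 1 borrow-in) - 0 → 0 - 0 = 0, borrow out 0
  col 4: (1 - 0 borrow-in) - 1 → 1 - 1 = 0, borrow out 0
  col 5: (1 - 0 borrow-in) - 0 → 1 - 0 = 1, borrow out 0
  col 6: (1 - 0 borrow-in) - 1 → 1 - 1 = 0, borrow out 0
  col 7: (1 - 0 borrow-in) - 1 → 1 - 1 = 0, borrow out 0
  col 8: (1 - 0 borrow-in) - 1 → 1 - 1 = 0, borrow out 0
  col 9: (1 - 0 borrow-in) - 0 → 1 - 0 = 1, borrow out 0
  col 10: (1 - 0 borrow-in) - 0 → 1 - 0 = 1, borrow out 0
Reading bits MSB→LSB: 11000100110
Strip leading zeros: 11000100110
= 11000100110


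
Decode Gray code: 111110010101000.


Gray code: 111110010101000
MSB stays the same: 1
Each subsequent bit = prev_binary XOR current_gray:
  B[1] = 1 XOR 1 = 0
  B[2] = 0 XOR 1 = 1
  B[3] = 1 XOR 1 = 0
  B[4] = 0 XOR 1 = 1
  B[5] = 1 XOR 0 = 1
  B[6] = 1 XOR 0 = 1
  B[7] = 1 XOR 1 = 0
  B[8] = 0 XOR 0 = 0
  B[9] = 0 XOR 1 = 1
  B[10] = 1 XOR 0 = 1
  B[11] = 1 XOR 1 = 0
  B[12] = 0 XOR 0 = 0
  B[13] = 0 XOR 0 = 0
  B[14] = 0 XOR 0 = 0
= 101011100110000 (22320 decimal)


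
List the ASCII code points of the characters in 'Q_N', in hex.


String: 'Q_N'  (3 characters)
Per-character ASCII lookup:
  'Q': uppercase starts at 65: 'Q' = 65 + 16 = 81 → 0x51
  '_': special character: '_' = 95 → 0x5F
  'N': uppercase starts at 65: 'N' = 65 + 13 = 78 → 0x4E
= 0x51 0x5F 0x4E


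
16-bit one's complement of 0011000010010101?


Original: 0011000010010101
Invert all bits:
  bit 0: 0 → 1
  bit 1: 0 → 1
  bit 2: 1 → 0
  bit 3: 1 → 0
  bit 4: 0 → 1
  bit 5: 0 → 1
  bit 6: 0 → 1
  bit 7: 0 → 1
  bit 8: 1 → 0
  bit 9: 0 → 1
  bit 10: 0 → 1
  bit 11: 1 → 0
  bit 12: 0 → 1
  bit 13: 1 → 0
  bit 14: 0 → 1
  bit 15: 1 → 0
= 1100111101101010


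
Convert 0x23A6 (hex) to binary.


Each hex digit → 4 binary bits:
  2 = 0010
  3 = 0011
  A = 1010
  6 = 0110
Concatenate: 0010 0011 1010 0110
= 0010001110100110


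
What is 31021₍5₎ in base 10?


Positional values (base 5):
  1 × 5^0 = 1 × 1 = 1
  2 × 5^1 = 2 × 5 = 10
  0 × 5^2 = 0 × 25 = 0
  1 × 5^3 = 1 × 125 = 125
  3 × 5^4 = 3 × 625 = 1875
Sum = 1 + 10 + 0 + 125 + 1875
= 2011


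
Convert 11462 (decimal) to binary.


Divide by 2 repeatedly:
11462 ÷ 2 = 5731 remainder 0
5731 ÷ 2 = 2865 remainder 1
2865 ÷ 2 = 1432 remainder 1
1432 ÷ 2 = 716 remainder 0
716 ÷ 2 = 358 remainder 0
358 ÷ 2 = 179 remainder 0
179 ÷ 2 = 89 remainder 1
89 ÷ 2 = 44 remainder 1
44 ÷ 2 = 22 remainder 0
22 ÷ 2 = 11 remainder 0
11 ÷ 2 = 5 remainder 1
5 ÷ 2 = 2 remainder 1
2 ÷ 2 = 1 remainder 0
1 ÷ 2 = 0 remainder 1
Reading remainders bottom-up:
= 10110011000110


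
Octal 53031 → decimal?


Positional values:
Position 0: 1 × 8^0 = 1
Position 1: 3 × 8^1 = 24
Position 2: 0 × 8^2 = 0
Position 3: 3 × 8^3 = 1536
Position 4: 5 × 8^4 = 20480
Sum = 1 + 24 + 0 + 1536 + 20480
= 22041


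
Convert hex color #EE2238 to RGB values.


Hex: #EE2238
R = EE₁₆ = 238
G = 22₁₆ = 34
B = 38₁₆ = 56
= RGB(238, 34, 56)


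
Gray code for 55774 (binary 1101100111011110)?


Binary: 1101100111011110
Gray code: G = B XOR (B >> 1)
B >> 1 = 0110110011101111
1101100111011110 XOR 0110110011101111:
  1 XOR 0 = 1
  1 XOR 1 = 0
  0 XOR 1 = 1
  1 XOR 0 = 1
  1 XOR 1 = 0
  0 XOR 1 = 1
  0 XOR 0 = 0
  1 XOR 0 = 1
  1 XOR 1 = 0
  1 XOR 1 = 0
  0 XOR 1 = 1
  1 XOR 0 = 1
  1 XOR 1 = 0
  1 XOR 1 = 0
  1 XOR 1 = 0
  0 XOR 1 = 1
= 1011010100110001


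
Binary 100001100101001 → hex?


Group into 4-bit nibbles: 0100001100101001
  0100 = 4
  0011 = 3
  0010 = 2
  1001 = 9
= 0x4329


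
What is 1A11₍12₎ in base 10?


Positional values (base 12):
  1 × 12^0 = 1 × 1 = 1
  1 × 12^1 = 1 × 12 = 12
  A × 12^2 = 10 × 144 = 1440
  1 × 12^3 = 1 × 1728 = 1728
Sum = 1 + 12 + 1440 + 1728
= 3181


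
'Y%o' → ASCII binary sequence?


String: 'Y%o'  (3 characters)
Per-character ASCII lookup:
  'Y': uppercase starts at 65: 'Y' = 65 + 24 = 89 → 1011001
  '%': special character: '%' = 37 → 100101
  'o': lowercase starts at 97: 'o' = 97 + 14 = 111 → 1101111
= 1011001 100101 1101111


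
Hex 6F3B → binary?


Each hex digit → 4 binary bits:
  6 = 0110
  F = 1111
  3 = 0011
  B = 1011
Concatenate: 0110 1111 0011 1011
= 0110111100111011


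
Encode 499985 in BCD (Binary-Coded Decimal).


Each digit → 4-bit binary:
  4 → 0100
  9 → 1001
  9 → 1001
  9 → 1001
  8 → 1000
  5 → 0101
= 0100 1001 1001 1001 1000 0101


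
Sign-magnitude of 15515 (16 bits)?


Sign bit: 0 (positive)
Magnitude: 15515 = 011110010011011
= 0011110010011011


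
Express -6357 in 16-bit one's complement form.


Original: 0001100011010101
Invert all bits:
  bit 0: 0 → 1
  bit 1: 0 → 1
  bit 2: 0 → 1
  bit 3: 1 → 0
  bit 4: 1 → 0
  bit 5: 0 → 1
  bit 6: 0 → 1
  bit 7: 0 → 1
  bit 8: 1 → 0
  bit 9: 1 → 0
  bit 10: 0 → 1
  bit 11: 1 → 0
  bit 12: 0 → 1
  bit 13: 1 → 0
  bit 14: 0 → 1
  bit 15: 1 → 0
= 1110011100101010


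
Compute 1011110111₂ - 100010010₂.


Align and subtract column by column (LSB to MSB, borrowing when needed):
  1011110111
- 0100010010
  ----------
  col 0: (1 - 0 borrow-in) - 0 → 1 - 0 = 1, borrow out 0
  col 1: (1 - 0 borrow-in) - 1 → 1 - 1 = 0, borrow out 0
  col 2: (1 - 0 borrow-in) - 0 → 1 - 0 = 1, borrow out 0
  col 3: (0 - 0 borrow-in) - 0 → 0 - 0 = 0, borrow out 0
  col 4: (1 - 0 borrow-in) - 1 → 1 - 1 = 0, borrow out 0
  col 5: (1 - 0 borrow-in) - 0 → 1 - 0 = 1, borrow out 0
  col 6: (1 - 0 borrow-in) - 0 → 1 - 0 = 1, borrow out 0
  col 7: (1 - 0 borrow-in) - 0 → 1 - 0 = 1, borrow out 0
  col 8: (0 - 0 borrow-in) - 1 → borrow from next column: (0+2) - 1 = 1, borrow out 1
  col 9: (1 - 1 borrow-in) - 0 → 0 - 0 = 0, borrow out 0
Reading bits MSB→LSB: 0111100101
Strip leading zeros: 111100101
= 111100101


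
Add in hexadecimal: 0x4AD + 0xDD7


Align and add column by column (LSB to MSB, each column mod 16 with carry):
  04AD
+ 0DD7
  ----
  col 0: D(13) + 7(7) + 0 (carry in) = 20 → 4(4), carry out 1
  col 1: A(10) + D(13) + 1 (carry in) = 24 → 8(8), carry out 1
  col 2: 4(4) + D(13) + 1 (carry in) = 18 → 2(2), carry out 1
  col 3: 0(0) + 0(0) + 1 (carry in) = 1 → 1(1), carry out 0
Reading digits MSB→LSB: 1284
Strip leading zeros: 1284
= 0x1284


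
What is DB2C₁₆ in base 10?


Positional values:
Position 0: C × 16^0 = 12 × 1 = 12
Position 1: 2 × 16^1 = 2 × 16 = 32
Position 2: B × 16^2 = 11 × 256 = 2816
Position 3: D × 16^3 = 13 × 4096 = 53248
Sum = 12 + 32 + 2816 + 53248
= 56108


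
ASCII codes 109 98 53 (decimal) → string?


Codes (decimal): 109 98 53
Per-code ASCII lookup:
  109  (range 97-122: lowercase, 109 - 97 = 12) → 'm'
  98  (range 97-122: lowercase, 98 - 97 = 1) → 'b'
  53  (range 48-57: digits, 53 - 48 = 5) → '5'
= 'mb5'


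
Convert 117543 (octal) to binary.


Each octal digit → 3 binary bits:
  1 = 001
  1 = 001
  7 = 111
  5 = 101
  4 = 100
  3 = 011
Concatenate: 001 001 111 101 100 011
= 001001111101100011


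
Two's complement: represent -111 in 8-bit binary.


Original: 01101111
Step 1 - Invert all bits: 10010000
Step 2 - Add 1: 10010000 + 1
= 10010001 (represents -111)


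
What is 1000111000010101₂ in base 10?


Positional values:
Bit 0: 1 × 2^0 = 1
Bit 2: 1 × 2^2 = 4
Bit 4: 1 × 2^4 = 16
Bit 9: 1 × 2^9 = 512
Bit 10: 1 × 2^10 = 1024
Bit 11: 1 × 2^11 = 2048
Bit 15: 1 × 2^15 = 32768
Sum = 1 + 4 + 16 + 512 + 1024 + 2048 + 32768
= 36373


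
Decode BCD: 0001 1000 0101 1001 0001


Each 4-bit group → digit:
  0001 → 1
  1000 → 8
  0101 → 5
  1001 → 9
  0001 → 1
= 18591


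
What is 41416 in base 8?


Divide by 8 repeatedly:
41416 ÷ 8 = 5177 remainder 0
5177 ÷ 8 = 647 remainder 1
647 ÷ 8 = 80 remainder 7
80 ÷ 8 = 10 remainder 0
10 ÷ 8 = 1 remainder 2
1 ÷ 8 = 0 remainder 1
Reading remainders bottom-up:
= 0o120710


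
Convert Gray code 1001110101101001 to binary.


Gray code: 1001110101101001
MSB stays the same: 1
Each subsequent bit = prev_binary XOR current_gray:
  B[1] = 1 XOR 0 = 1
  B[2] = 1 XOR 0 = 1
  B[3] = 1 XOR 1 = 0
  B[4] = 0 XOR 1 = 1
  B[5] = 1 XOR 1 = 0
  B[6] = 0 XOR 0 = 0
  B[7] = 0 XOR 1 = 1
  B[8] = 1 XOR 0 = 1
  B[9] = 1 XOR 1 = 0
  B[10] = 0 XOR 1 = 1
  B[11] = 1 XOR 0 = 1
  B[12] = 1 XOR 1 = 0
  B[13] = 0 XOR 0 = 0
  B[14] = 0 XOR 0 = 0
  B[15] = 0 XOR 1 = 1
= 1110100110110001 (59825 decimal)


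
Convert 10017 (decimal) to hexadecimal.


Divide by 16 repeatedly:
10017 ÷ 16 = 626 remainder 1 (1)
626 ÷ 16 = 39 remainder 2 (2)
39 ÷ 16 = 2 remainder 7 (7)
2 ÷ 16 = 0 remainder 2 (2)
Reading remainders bottom-up:
= 0x2721


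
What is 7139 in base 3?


Divide by 3 repeatedly:
7139 ÷ 3 = 2379 remainder 2
2379 ÷ 3 = 793 remainder 0
793 ÷ 3 = 264 remainder 1
264 ÷ 3 = 88 remainder 0
88 ÷ 3 = 29 remainder 1
29 ÷ 3 = 9 remainder 2
9 ÷ 3 = 3 remainder 0
3 ÷ 3 = 1 remainder 0
1 ÷ 3 = 0 remainder 1
Reading remainders bottom-up:
= 100210102


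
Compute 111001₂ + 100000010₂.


Align and add column by column (LSB to MSB, carry propagating):
  0000111001
+ 0100000010
  ----------
  col 0: 1 + 0 + 0 (carry in) = 1 → bit 1, carry out 0
  col 1: 0 + 1 + 0 (carry in) = 1 → bit 1, carry out 0
  col 2: 0 + 0 + 0 (carry in) = 0 → bit 0, carry out 0
  col 3: 1 + 0 + 0 (carry in) = 1 → bit 1, carry out 0
  col 4: 1 + 0 + 0 (carry in) = 1 → bit 1, carry out 0
  col 5: 1 + 0 + 0 (carry in) = 1 → bit 1, carry out 0
  col 6: 0 + 0 + 0 (carry in) = 0 → bit 0, carry out 0
  col 7: 0 + 0 + 0 (carry in) = 0 → bit 0, carry out 0
  col 8: 0 + 1 + 0 (carry in) = 1 → bit 1, carry out 0
  col 9: 0 + 0 + 0 (carry in) = 0 → bit 0, carry out 0
Reading bits MSB→LSB: 0100111011
Strip leading zeros: 100111011
= 100111011


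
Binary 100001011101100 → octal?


Group into 3-bit groups: 100001011101100
  100 = 4
  001 = 1
  011 = 3
  101 = 5
  100 = 4
= 0o41354


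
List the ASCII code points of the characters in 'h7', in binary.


String: 'h7'  (2 characters)
Per-character ASCII lookup:
  'h': lowercase starts at 97: 'h' = 97 + 7 = 104 → 1101000
  '7': digits start at 48: '7' = 48 + 7 = 55 → 110111
= 1101000 110111


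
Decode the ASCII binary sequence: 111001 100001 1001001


Codes (binary): 111001 100001 1001001
Per-code ASCII lookup:
  111001 = 57  (range 48-57: digits, 57 - 48 = 9) → '9'
  100001 = 33  (special character) → '!'
  1001001 = 73  (range 65-90: uppercase, 73 - 65 = 8) → 'I'
= '9!I'


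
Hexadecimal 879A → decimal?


Positional values:
Position 0: A × 16^0 = 10 × 1 = 10
Position 1: 9 × 16^1 = 9 × 16 = 144
Position 2: 7 × 16^2 = 7 × 256 = 1792
Position 3: 8 × 16^3 = 8 × 4096 = 32768
Sum = 10 + 144 + 1792 + 32768
= 34714


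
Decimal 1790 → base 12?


Divide by 12 repeatedly:
1790 ÷ 12 = 149 remainder 2
149 ÷ 12 = 12 remainder 5
12 ÷ 12 = 1 remainder 0
1 ÷ 12 = 0 remainder 1
Reading remainders bottom-up:
= 1052


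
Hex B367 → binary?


Each hex digit → 4 binary bits:
  B = 1011
  3 = 0011
  6 = 0110
  7 = 0111
Concatenate: 1011 0011 0110 0111
= 1011001101100111


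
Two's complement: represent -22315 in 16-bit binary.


Original: 0101011100101011
Step 1 - Invert all bits: 1010100011010100
Step 2 - Add 1: 1010100011010100 + 1
= 1010100011010101 (represents -22315)


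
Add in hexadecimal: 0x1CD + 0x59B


Align and add column by column (LSB to MSB, each column mod 16 with carry):
  01CD
+ 059B
  ----
  col 0: D(13) + B(11) + 0 (carry in) = 24 → 8(8), carry out 1
  col 1: C(12) + 9(9) + 1 (carry in) = 22 → 6(6), carry out 1
  col 2: 1(1) + 5(5) + 1 (carry in) = 7 → 7(7), carry out 0
  col 3: 0(0) + 0(0) + 0 (carry in) = 0 → 0(0), carry out 0
Reading digits MSB→LSB: 0768
Strip leading zeros: 768
= 0x768


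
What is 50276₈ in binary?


Each octal digit → 3 binary bits:
  5 = 101
  0 = 000
  2 = 010
  7 = 111
  6 = 110
Concatenate: 101 000 010 111 110
= 101000010111110


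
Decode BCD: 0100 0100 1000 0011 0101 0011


Each 4-bit group → digit:
  0100 → 4
  0100 → 4
  1000 → 8
  0011 → 3
  0101 → 5
  0011 → 3
= 448353


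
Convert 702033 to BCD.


Each digit → 4-bit binary:
  7 → 0111
  0 → 0000
  2 → 0010
  0 → 0000
  3 → 0011
  3 → 0011
= 0111 0000 0010 0000 0011 0011


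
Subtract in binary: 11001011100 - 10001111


Align and subtract column by column (LSB to MSB, borrowing when needed):
  11001011100
- 00010001111
  -----------
  col 0: (0 - 0 borrow-in) - 1 → borrow from next column: (0+2) - 1 = 1, borrow out 1
  col 1: (0 - 1 borrow-in) - 1 → borrow from next column: (-1+2) - 1 = 0, borrow out 1
  col 2: (1 - 1 borrow-in) - 1 → borrow from next column: (0+2) - 1 = 1, borrow out 1
  col 3: (1 - 1 borrow-in) - 1 → borrow from next column: (0+2) - 1 = 1, borrow out 1
  col 4: (1 - 1 borrow-in) - 0 → 0 - 0 = 0, borrow out 0
  col 5: (0 - 0 borrow-in) - 0 → 0 - 0 = 0, borrow out 0
  col 6: (1 - 0 borrow-in) - 0 → 1 - 0 = 1, borrow out 0
  col 7: (0 - 0 borrow-in) - 1 → borrow from next column: (0+2) - 1 = 1, borrow out 1
  col 8: (0 - 1 borrow-in) - 0 → borrow from next column: (-1+2) - 0 = 1, borrow out 1
  col 9: (1 - 1 borrow-in) - 0 → 0 - 0 = 0, borrow out 0
  col 10: (1 - 0 borrow-in) - 0 → 1 - 0 = 1, borrow out 0
Reading bits MSB→LSB: 10111001101
Strip leading zeros: 10111001101
= 10111001101


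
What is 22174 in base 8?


Divide by 8 repeatedly:
22174 ÷ 8 = 2771 remainder 6
2771 ÷ 8 = 346 remainder 3
346 ÷ 8 = 43 remainder 2
43 ÷ 8 = 5 remainder 3
5 ÷ 8 = 0 remainder 5
Reading remainders bottom-up:
= 0o53236


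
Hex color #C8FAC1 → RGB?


Hex: #C8FAC1
R = C8₁₆ = 200
G = FA₁₆ = 250
B = C1₁₆ = 193
= RGB(200, 250, 193)


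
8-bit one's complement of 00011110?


Original: 00011110
Invert all bits:
  bit 0: 0 → 1
  bit 1: 0 → 1
  bit 2: 0 → 1
  bit 3: 1 → 0
  bit 4: 1 → 0
  bit 5: 1 → 0
  bit 6: 1 → 0
  bit 7: 0 → 1
= 11100001


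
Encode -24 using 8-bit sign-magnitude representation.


Sign bit: 1 (negative)
Magnitude: 24 = 0011000
= 10011000


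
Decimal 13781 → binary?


Divide by 2 repeatedly:
13781 ÷ 2 = 6890 remainder 1
6890 ÷ 2 = 3445 remainder 0
3445 ÷ 2 = 1722 remainder 1
1722 ÷ 2 = 861 remainder 0
861 ÷ 2 = 430 remainder 1
430 ÷ 2 = 215 remainder 0
215 ÷ 2 = 107 remainder 1
107 ÷ 2 = 53 remainder 1
53 ÷ 2 = 26 remainder 1
26 ÷ 2 = 13 remainder 0
13 ÷ 2 = 6 remainder 1
6 ÷ 2 = 3 remainder 0
3 ÷ 2 = 1 remainder 1
1 ÷ 2 = 0 remainder 1
Reading remainders bottom-up:
= 11010111010101


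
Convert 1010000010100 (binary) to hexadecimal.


Group into 4-bit nibbles: 0001010000010100
  0001 = 1
  0100 = 4
  0001 = 1
  0100 = 4
= 0x1414


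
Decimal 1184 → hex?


Divide by 16 repeatedly:
1184 ÷ 16 = 74 remainder 0 (0)
74 ÷ 16 = 4 remainder 10 (A)
4 ÷ 16 = 0 remainder 4 (4)
Reading remainders bottom-up:
= 0x4A0


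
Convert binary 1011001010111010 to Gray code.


Binary: 1011001010111010
Gray code: G = B XOR (B >> 1)
B >> 1 = 0101100101011101
1011001010111010 XOR 0101100101011101:
  1 XOR 0 = 1
  0 XOR 1 = 1
  1 XOR 0 = 1
  1 XOR 1 = 0
  0 XOR 1 = 1
  0 XOR 0 = 0
  1 XOR 0 = 1
  0 XOR 1 = 1
  1 XOR 0 = 1
  0 XOR 1 = 1
  1 XOR 0 = 1
  1 XOR 1 = 0
  1 XOR 1 = 0
  0 XOR 1 = 1
  1 XOR 0 = 1
  0 XOR 1 = 1
= 1110101111100111


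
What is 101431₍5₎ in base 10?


Positional values (base 5):
  1 × 5^0 = 1 × 1 = 1
  3 × 5^1 = 3 × 5 = 15
  4 × 5^2 = 4 × 25 = 100
  1 × 5^3 = 1 × 125 = 125
  0 × 5^4 = 0 × 625 = 0
  1 × 5^5 = 1 × 3125 = 3125
Sum = 1 + 15 + 100 + 125 + 0 + 3125
= 3366


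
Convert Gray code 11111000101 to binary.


Gray code: 11111000101
MSB stays the same: 1
Each subsequent bit = prev_binary XOR current_gray:
  B[1] = 1 XOR 1 = 0
  B[2] = 0 XOR 1 = 1
  B[3] = 1 XOR 1 = 0
  B[4] = 0 XOR 1 = 1
  B[5] = 1 XOR 0 = 1
  B[6] = 1 XOR 0 = 1
  B[7] = 1 XOR 0 = 1
  B[8] = 1 XOR 1 = 0
  B[9] = 0 XOR 0 = 0
  B[10] = 0 XOR 1 = 1
= 10101111001 (1401 decimal)
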